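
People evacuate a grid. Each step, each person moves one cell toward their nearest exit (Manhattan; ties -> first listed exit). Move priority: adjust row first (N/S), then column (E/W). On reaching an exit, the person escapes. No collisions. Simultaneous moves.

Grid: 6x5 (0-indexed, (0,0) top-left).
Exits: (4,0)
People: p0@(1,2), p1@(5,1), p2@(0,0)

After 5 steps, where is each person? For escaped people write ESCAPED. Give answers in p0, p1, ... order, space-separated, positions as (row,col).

Step 1: p0:(1,2)->(2,2) | p1:(5,1)->(4,1) | p2:(0,0)->(1,0)
Step 2: p0:(2,2)->(3,2) | p1:(4,1)->(4,0)->EXIT | p2:(1,0)->(2,0)
Step 3: p0:(3,2)->(4,2) | p1:escaped | p2:(2,0)->(3,0)
Step 4: p0:(4,2)->(4,1) | p1:escaped | p2:(3,0)->(4,0)->EXIT
Step 5: p0:(4,1)->(4,0)->EXIT | p1:escaped | p2:escaped

ESCAPED ESCAPED ESCAPED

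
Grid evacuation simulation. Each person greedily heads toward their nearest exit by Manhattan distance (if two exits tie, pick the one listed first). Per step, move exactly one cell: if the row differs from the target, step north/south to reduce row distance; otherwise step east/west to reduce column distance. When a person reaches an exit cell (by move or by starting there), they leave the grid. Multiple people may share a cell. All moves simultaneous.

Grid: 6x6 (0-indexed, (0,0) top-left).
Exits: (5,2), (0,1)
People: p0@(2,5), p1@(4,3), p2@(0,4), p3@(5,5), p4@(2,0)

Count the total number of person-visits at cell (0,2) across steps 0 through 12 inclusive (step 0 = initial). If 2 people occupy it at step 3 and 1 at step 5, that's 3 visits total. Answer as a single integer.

Step 0: p0@(2,5) p1@(4,3) p2@(0,4) p3@(5,5) p4@(2,0) -> at (0,2): 0 [-], cum=0
Step 1: p0@(3,5) p1@(5,3) p2@(0,3) p3@(5,4) p4@(1,0) -> at (0,2): 0 [-], cum=0
Step 2: p0@(4,5) p1@ESC p2@(0,2) p3@(5,3) p4@(0,0) -> at (0,2): 1 [p2], cum=1
Step 3: p0@(5,5) p1@ESC p2@ESC p3@ESC p4@ESC -> at (0,2): 0 [-], cum=1
Step 4: p0@(5,4) p1@ESC p2@ESC p3@ESC p4@ESC -> at (0,2): 0 [-], cum=1
Step 5: p0@(5,3) p1@ESC p2@ESC p3@ESC p4@ESC -> at (0,2): 0 [-], cum=1
Step 6: p0@ESC p1@ESC p2@ESC p3@ESC p4@ESC -> at (0,2): 0 [-], cum=1
Total visits = 1

Answer: 1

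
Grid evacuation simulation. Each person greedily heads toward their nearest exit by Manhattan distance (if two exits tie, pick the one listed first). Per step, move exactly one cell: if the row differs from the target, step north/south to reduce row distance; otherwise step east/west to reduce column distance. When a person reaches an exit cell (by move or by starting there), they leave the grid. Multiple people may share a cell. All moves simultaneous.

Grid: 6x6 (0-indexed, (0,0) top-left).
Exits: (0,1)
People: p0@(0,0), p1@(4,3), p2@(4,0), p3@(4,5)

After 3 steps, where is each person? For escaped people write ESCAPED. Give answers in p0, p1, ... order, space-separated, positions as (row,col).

Step 1: p0:(0,0)->(0,1)->EXIT | p1:(4,3)->(3,3) | p2:(4,0)->(3,0) | p3:(4,5)->(3,5)
Step 2: p0:escaped | p1:(3,3)->(2,3) | p2:(3,0)->(2,0) | p3:(3,5)->(2,5)
Step 3: p0:escaped | p1:(2,3)->(1,3) | p2:(2,0)->(1,0) | p3:(2,5)->(1,5)

ESCAPED (1,3) (1,0) (1,5)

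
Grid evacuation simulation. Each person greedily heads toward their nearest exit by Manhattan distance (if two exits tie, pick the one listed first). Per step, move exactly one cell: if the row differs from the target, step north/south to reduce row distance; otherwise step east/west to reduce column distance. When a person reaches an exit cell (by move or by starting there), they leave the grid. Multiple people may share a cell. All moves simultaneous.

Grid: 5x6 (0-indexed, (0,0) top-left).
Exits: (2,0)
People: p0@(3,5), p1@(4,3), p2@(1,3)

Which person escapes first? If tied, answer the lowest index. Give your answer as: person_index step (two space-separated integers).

Step 1: p0:(3,5)->(2,5) | p1:(4,3)->(3,3) | p2:(1,3)->(2,3)
Step 2: p0:(2,5)->(2,4) | p1:(3,3)->(2,3) | p2:(2,3)->(2,2)
Step 3: p0:(2,4)->(2,3) | p1:(2,3)->(2,2) | p2:(2,2)->(2,1)
Step 4: p0:(2,3)->(2,2) | p1:(2,2)->(2,1) | p2:(2,1)->(2,0)->EXIT
Step 5: p0:(2,2)->(2,1) | p1:(2,1)->(2,0)->EXIT | p2:escaped
Step 6: p0:(2,1)->(2,0)->EXIT | p1:escaped | p2:escaped
Exit steps: [6, 5, 4]
First to escape: p2 at step 4

Answer: 2 4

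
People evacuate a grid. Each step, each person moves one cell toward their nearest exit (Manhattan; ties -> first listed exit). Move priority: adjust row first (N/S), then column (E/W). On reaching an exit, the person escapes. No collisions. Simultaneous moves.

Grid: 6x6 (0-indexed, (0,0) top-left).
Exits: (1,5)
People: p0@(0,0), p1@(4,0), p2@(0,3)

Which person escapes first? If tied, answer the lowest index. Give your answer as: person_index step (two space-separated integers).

Step 1: p0:(0,0)->(1,0) | p1:(4,0)->(3,0) | p2:(0,3)->(1,3)
Step 2: p0:(1,0)->(1,1) | p1:(3,0)->(2,0) | p2:(1,3)->(1,4)
Step 3: p0:(1,1)->(1,2) | p1:(2,0)->(1,0) | p2:(1,4)->(1,5)->EXIT
Step 4: p0:(1,2)->(1,3) | p1:(1,0)->(1,1) | p2:escaped
Step 5: p0:(1,3)->(1,4) | p1:(1,1)->(1,2) | p2:escaped
Step 6: p0:(1,4)->(1,5)->EXIT | p1:(1,2)->(1,3) | p2:escaped
Step 7: p0:escaped | p1:(1,3)->(1,4) | p2:escaped
Step 8: p0:escaped | p1:(1,4)->(1,5)->EXIT | p2:escaped
Exit steps: [6, 8, 3]
First to escape: p2 at step 3

Answer: 2 3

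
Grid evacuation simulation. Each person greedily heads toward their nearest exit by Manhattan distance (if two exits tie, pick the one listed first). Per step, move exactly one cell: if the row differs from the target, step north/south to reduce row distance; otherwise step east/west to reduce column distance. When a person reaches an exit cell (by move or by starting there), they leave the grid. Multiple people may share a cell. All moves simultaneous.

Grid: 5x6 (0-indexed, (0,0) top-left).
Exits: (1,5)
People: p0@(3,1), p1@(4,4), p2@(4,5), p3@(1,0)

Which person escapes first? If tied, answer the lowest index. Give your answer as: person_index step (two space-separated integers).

Step 1: p0:(3,1)->(2,1) | p1:(4,4)->(3,4) | p2:(4,5)->(3,5) | p3:(1,0)->(1,1)
Step 2: p0:(2,1)->(1,1) | p1:(3,4)->(2,4) | p2:(3,5)->(2,5) | p3:(1,1)->(1,2)
Step 3: p0:(1,1)->(1,2) | p1:(2,4)->(1,4) | p2:(2,5)->(1,5)->EXIT | p3:(1,2)->(1,3)
Step 4: p0:(1,2)->(1,3) | p1:(1,4)->(1,5)->EXIT | p2:escaped | p3:(1,3)->(1,4)
Step 5: p0:(1,3)->(1,4) | p1:escaped | p2:escaped | p3:(1,4)->(1,5)->EXIT
Step 6: p0:(1,4)->(1,5)->EXIT | p1:escaped | p2:escaped | p3:escaped
Exit steps: [6, 4, 3, 5]
First to escape: p2 at step 3

Answer: 2 3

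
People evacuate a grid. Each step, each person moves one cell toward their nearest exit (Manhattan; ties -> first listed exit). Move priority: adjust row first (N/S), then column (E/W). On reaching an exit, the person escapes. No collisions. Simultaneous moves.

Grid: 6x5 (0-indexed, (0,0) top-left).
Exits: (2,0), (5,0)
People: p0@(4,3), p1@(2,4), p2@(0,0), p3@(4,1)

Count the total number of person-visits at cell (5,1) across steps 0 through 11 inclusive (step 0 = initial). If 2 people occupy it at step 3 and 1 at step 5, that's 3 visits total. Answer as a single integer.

Step 0: p0@(4,3) p1@(2,4) p2@(0,0) p3@(4,1) -> at (5,1): 0 [-], cum=0
Step 1: p0@(5,3) p1@(2,3) p2@(1,0) p3@(5,1) -> at (5,1): 1 [p3], cum=1
Step 2: p0@(5,2) p1@(2,2) p2@ESC p3@ESC -> at (5,1): 0 [-], cum=1
Step 3: p0@(5,1) p1@(2,1) p2@ESC p3@ESC -> at (5,1): 1 [p0], cum=2
Step 4: p0@ESC p1@ESC p2@ESC p3@ESC -> at (5,1): 0 [-], cum=2
Total visits = 2

Answer: 2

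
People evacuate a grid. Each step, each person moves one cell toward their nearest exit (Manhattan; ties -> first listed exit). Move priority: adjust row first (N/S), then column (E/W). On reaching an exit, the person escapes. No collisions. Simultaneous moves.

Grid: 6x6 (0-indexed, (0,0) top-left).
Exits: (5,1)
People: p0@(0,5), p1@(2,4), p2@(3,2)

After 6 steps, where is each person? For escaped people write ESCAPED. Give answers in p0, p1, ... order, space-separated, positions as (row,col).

Step 1: p0:(0,5)->(1,5) | p1:(2,4)->(3,4) | p2:(3,2)->(4,2)
Step 2: p0:(1,5)->(2,5) | p1:(3,4)->(4,4) | p2:(4,2)->(5,2)
Step 3: p0:(2,5)->(3,5) | p1:(4,4)->(5,4) | p2:(5,2)->(5,1)->EXIT
Step 4: p0:(3,5)->(4,5) | p1:(5,4)->(5,3) | p2:escaped
Step 5: p0:(4,5)->(5,5) | p1:(5,3)->(5,2) | p2:escaped
Step 6: p0:(5,5)->(5,4) | p1:(5,2)->(5,1)->EXIT | p2:escaped

(5,4) ESCAPED ESCAPED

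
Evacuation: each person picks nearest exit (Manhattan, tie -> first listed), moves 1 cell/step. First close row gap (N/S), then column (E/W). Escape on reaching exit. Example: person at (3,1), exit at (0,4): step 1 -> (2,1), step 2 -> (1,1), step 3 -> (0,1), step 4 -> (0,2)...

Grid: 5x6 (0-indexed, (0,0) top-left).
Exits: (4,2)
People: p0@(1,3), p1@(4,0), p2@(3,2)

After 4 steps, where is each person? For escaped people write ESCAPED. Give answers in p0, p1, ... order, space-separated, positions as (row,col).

Step 1: p0:(1,3)->(2,3) | p1:(4,0)->(4,1) | p2:(3,2)->(4,2)->EXIT
Step 2: p0:(2,3)->(3,3) | p1:(4,1)->(4,2)->EXIT | p2:escaped
Step 3: p0:(3,3)->(4,3) | p1:escaped | p2:escaped
Step 4: p0:(4,3)->(4,2)->EXIT | p1:escaped | p2:escaped

ESCAPED ESCAPED ESCAPED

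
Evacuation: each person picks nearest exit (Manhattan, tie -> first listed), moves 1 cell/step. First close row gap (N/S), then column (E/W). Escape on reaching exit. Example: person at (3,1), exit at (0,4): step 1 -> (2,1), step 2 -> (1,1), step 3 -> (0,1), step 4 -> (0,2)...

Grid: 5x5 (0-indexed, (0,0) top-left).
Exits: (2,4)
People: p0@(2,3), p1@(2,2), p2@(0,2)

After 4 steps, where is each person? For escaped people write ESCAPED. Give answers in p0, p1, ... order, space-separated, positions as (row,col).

Step 1: p0:(2,3)->(2,4)->EXIT | p1:(2,2)->(2,3) | p2:(0,2)->(1,2)
Step 2: p0:escaped | p1:(2,3)->(2,4)->EXIT | p2:(1,2)->(2,2)
Step 3: p0:escaped | p1:escaped | p2:(2,2)->(2,3)
Step 4: p0:escaped | p1:escaped | p2:(2,3)->(2,4)->EXIT

ESCAPED ESCAPED ESCAPED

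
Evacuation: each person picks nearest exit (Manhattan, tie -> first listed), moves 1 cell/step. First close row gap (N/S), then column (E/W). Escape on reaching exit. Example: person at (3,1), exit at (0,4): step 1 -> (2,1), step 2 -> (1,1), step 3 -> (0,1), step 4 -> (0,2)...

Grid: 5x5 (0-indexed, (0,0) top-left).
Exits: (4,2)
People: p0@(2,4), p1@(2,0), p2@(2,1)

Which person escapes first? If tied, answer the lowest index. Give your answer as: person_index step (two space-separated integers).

Answer: 2 3

Derivation:
Step 1: p0:(2,4)->(3,4) | p1:(2,0)->(3,0) | p2:(2,1)->(3,1)
Step 2: p0:(3,4)->(4,4) | p1:(3,0)->(4,0) | p2:(3,1)->(4,1)
Step 3: p0:(4,4)->(4,3) | p1:(4,0)->(4,1) | p2:(4,1)->(4,2)->EXIT
Step 4: p0:(4,3)->(4,2)->EXIT | p1:(4,1)->(4,2)->EXIT | p2:escaped
Exit steps: [4, 4, 3]
First to escape: p2 at step 3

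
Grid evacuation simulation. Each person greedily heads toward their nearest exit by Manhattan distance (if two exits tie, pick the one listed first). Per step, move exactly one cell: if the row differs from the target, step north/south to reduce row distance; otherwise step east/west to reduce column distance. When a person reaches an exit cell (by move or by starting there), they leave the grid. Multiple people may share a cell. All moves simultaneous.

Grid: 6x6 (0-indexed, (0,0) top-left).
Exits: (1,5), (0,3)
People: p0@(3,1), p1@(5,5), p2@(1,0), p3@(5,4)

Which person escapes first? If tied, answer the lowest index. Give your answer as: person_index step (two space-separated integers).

Answer: 1 4

Derivation:
Step 1: p0:(3,1)->(2,1) | p1:(5,5)->(4,5) | p2:(1,0)->(0,0) | p3:(5,4)->(4,4)
Step 2: p0:(2,1)->(1,1) | p1:(4,5)->(3,5) | p2:(0,0)->(0,1) | p3:(4,4)->(3,4)
Step 3: p0:(1,1)->(0,1) | p1:(3,5)->(2,5) | p2:(0,1)->(0,2) | p3:(3,4)->(2,4)
Step 4: p0:(0,1)->(0,2) | p1:(2,5)->(1,5)->EXIT | p2:(0,2)->(0,3)->EXIT | p3:(2,4)->(1,4)
Step 5: p0:(0,2)->(0,3)->EXIT | p1:escaped | p2:escaped | p3:(1,4)->(1,5)->EXIT
Exit steps: [5, 4, 4, 5]
First to escape: p1 at step 4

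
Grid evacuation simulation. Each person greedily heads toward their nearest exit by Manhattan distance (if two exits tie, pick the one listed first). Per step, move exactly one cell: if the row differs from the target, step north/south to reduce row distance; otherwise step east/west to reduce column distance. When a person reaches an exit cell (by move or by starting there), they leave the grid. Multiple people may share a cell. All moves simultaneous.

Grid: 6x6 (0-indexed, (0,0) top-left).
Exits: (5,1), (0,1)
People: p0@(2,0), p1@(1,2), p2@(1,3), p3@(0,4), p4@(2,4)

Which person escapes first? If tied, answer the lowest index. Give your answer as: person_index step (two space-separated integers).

Answer: 1 2

Derivation:
Step 1: p0:(2,0)->(1,0) | p1:(1,2)->(0,2) | p2:(1,3)->(0,3) | p3:(0,4)->(0,3) | p4:(2,4)->(1,4)
Step 2: p0:(1,0)->(0,0) | p1:(0,2)->(0,1)->EXIT | p2:(0,3)->(0,2) | p3:(0,3)->(0,2) | p4:(1,4)->(0,4)
Step 3: p0:(0,0)->(0,1)->EXIT | p1:escaped | p2:(0,2)->(0,1)->EXIT | p3:(0,2)->(0,1)->EXIT | p4:(0,4)->(0,3)
Step 4: p0:escaped | p1:escaped | p2:escaped | p3:escaped | p4:(0,3)->(0,2)
Step 5: p0:escaped | p1:escaped | p2:escaped | p3:escaped | p4:(0,2)->(0,1)->EXIT
Exit steps: [3, 2, 3, 3, 5]
First to escape: p1 at step 2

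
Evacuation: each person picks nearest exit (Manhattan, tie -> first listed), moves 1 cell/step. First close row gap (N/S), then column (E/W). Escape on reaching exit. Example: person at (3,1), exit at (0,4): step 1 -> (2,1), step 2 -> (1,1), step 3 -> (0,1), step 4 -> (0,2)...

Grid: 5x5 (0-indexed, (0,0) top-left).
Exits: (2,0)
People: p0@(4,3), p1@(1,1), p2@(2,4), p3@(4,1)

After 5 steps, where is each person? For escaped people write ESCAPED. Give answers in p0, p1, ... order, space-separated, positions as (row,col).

Step 1: p0:(4,3)->(3,3) | p1:(1,1)->(2,1) | p2:(2,4)->(2,3) | p3:(4,1)->(3,1)
Step 2: p0:(3,3)->(2,3) | p1:(2,1)->(2,0)->EXIT | p2:(2,3)->(2,2) | p3:(3,1)->(2,1)
Step 3: p0:(2,3)->(2,2) | p1:escaped | p2:(2,2)->(2,1) | p3:(2,1)->(2,0)->EXIT
Step 4: p0:(2,2)->(2,1) | p1:escaped | p2:(2,1)->(2,0)->EXIT | p3:escaped
Step 5: p0:(2,1)->(2,0)->EXIT | p1:escaped | p2:escaped | p3:escaped

ESCAPED ESCAPED ESCAPED ESCAPED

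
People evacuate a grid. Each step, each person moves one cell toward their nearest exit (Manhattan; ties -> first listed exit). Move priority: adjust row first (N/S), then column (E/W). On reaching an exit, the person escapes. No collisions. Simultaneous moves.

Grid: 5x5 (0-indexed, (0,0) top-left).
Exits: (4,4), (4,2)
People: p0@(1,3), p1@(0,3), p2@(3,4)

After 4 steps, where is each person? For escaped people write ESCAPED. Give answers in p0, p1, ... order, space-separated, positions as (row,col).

Step 1: p0:(1,3)->(2,3) | p1:(0,3)->(1,3) | p2:(3,4)->(4,4)->EXIT
Step 2: p0:(2,3)->(3,3) | p1:(1,3)->(2,3) | p2:escaped
Step 3: p0:(3,3)->(4,3) | p1:(2,3)->(3,3) | p2:escaped
Step 4: p0:(4,3)->(4,4)->EXIT | p1:(3,3)->(4,3) | p2:escaped

ESCAPED (4,3) ESCAPED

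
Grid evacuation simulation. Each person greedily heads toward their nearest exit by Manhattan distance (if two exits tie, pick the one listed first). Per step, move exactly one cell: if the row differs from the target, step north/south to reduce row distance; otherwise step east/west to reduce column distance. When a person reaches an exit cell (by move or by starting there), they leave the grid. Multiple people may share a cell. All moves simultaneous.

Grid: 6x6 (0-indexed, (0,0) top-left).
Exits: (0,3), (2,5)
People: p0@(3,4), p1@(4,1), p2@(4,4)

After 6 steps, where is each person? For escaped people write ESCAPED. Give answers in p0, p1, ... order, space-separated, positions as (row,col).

Step 1: p0:(3,4)->(2,4) | p1:(4,1)->(3,1) | p2:(4,4)->(3,4)
Step 2: p0:(2,4)->(2,5)->EXIT | p1:(3,1)->(2,1) | p2:(3,4)->(2,4)
Step 3: p0:escaped | p1:(2,1)->(1,1) | p2:(2,4)->(2,5)->EXIT
Step 4: p0:escaped | p1:(1,1)->(0,1) | p2:escaped
Step 5: p0:escaped | p1:(0,1)->(0,2) | p2:escaped
Step 6: p0:escaped | p1:(0,2)->(0,3)->EXIT | p2:escaped

ESCAPED ESCAPED ESCAPED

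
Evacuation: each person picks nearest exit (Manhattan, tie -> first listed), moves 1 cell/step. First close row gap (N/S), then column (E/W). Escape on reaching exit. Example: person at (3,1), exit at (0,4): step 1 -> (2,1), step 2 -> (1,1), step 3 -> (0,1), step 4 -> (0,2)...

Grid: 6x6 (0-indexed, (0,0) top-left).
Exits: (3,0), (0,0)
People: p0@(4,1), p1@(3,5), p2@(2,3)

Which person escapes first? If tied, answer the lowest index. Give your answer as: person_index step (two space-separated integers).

Answer: 0 2

Derivation:
Step 1: p0:(4,1)->(3,1) | p1:(3,5)->(3,4) | p2:(2,3)->(3,3)
Step 2: p0:(3,1)->(3,0)->EXIT | p1:(3,4)->(3,3) | p2:(3,3)->(3,2)
Step 3: p0:escaped | p1:(3,3)->(3,2) | p2:(3,2)->(3,1)
Step 4: p0:escaped | p1:(3,2)->(3,1) | p2:(3,1)->(3,0)->EXIT
Step 5: p0:escaped | p1:(3,1)->(3,0)->EXIT | p2:escaped
Exit steps: [2, 5, 4]
First to escape: p0 at step 2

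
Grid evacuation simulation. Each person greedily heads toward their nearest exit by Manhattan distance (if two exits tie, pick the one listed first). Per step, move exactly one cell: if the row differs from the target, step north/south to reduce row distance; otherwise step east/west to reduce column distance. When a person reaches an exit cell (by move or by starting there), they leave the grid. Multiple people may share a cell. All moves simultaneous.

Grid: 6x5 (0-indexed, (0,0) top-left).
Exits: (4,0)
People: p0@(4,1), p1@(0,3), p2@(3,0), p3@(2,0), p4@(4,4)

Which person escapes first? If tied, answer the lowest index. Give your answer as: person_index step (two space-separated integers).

Step 1: p0:(4,1)->(4,0)->EXIT | p1:(0,3)->(1,3) | p2:(3,0)->(4,0)->EXIT | p3:(2,0)->(3,0) | p4:(4,4)->(4,3)
Step 2: p0:escaped | p1:(1,3)->(2,3) | p2:escaped | p3:(3,0)->(4,0)->EXIT | p4:(4,3)->(4,2)
Step 3: p0:escaped | p1:(2,3)->(3,3) | p2:escaped | p3:escaped | p4:(4,2)->(4,1)
Step 4: p0:escaped | p1:(3,3)->(4,3) | p2:escaped | p3:escaped | p4:(4,1)->(4,0)->EXIT
Step 5: p0:escaped | p1:(4,3)->(4,2) | p2:escaped | p3:escaped | p4:escaped
Step 6: p0:escaped | p1:(4,2)->(4,1) | p2:escaped | p3:escaped | p4:escaped
Step 7: p0:escaped | p1:(4,1)->(4,0)->EXIT | p2:escaped | p3:escaped | p4:escaped
Exit steps: [1, 7, 1, 2, 4]
First to escape: p0 at step 1

Answer: 0 1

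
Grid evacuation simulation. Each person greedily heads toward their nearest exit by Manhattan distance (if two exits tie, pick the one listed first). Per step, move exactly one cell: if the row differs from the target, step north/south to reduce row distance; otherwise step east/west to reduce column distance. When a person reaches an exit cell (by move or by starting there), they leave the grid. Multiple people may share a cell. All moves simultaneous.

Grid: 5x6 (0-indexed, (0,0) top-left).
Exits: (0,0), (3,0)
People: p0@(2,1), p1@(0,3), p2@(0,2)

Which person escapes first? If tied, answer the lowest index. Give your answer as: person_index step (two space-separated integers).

Step 1: p0:(2,1)->(3,1) | p1:(0,3)->(0,2) | p2:(0,2)->(0,1)
Step 2: p0:(3,1)->(3,0)->EXIT | p1:(0,2)->(0,1) | p2:(0,1)->(0,0)->EXIT
Step 3: p0:escaped | p1:(0,1)->(0,0)->EXIT | p2:escaped
Exit steps: [2, 3, 2]
First to escape: p0 at step 2

Answer: 0 2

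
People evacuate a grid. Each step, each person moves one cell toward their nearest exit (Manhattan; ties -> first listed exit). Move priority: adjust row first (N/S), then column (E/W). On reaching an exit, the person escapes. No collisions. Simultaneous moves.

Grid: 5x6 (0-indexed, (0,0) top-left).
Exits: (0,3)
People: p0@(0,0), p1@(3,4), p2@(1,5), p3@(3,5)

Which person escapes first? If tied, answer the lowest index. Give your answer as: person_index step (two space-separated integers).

Answer: 0 3

Derivation:
Step 1: p0:(0,0)->(0,1) | p1:(3,4)->(2,4) | p2:(1,5)->(0,5) | p3:(3,5)->(2,5)
Step 2: p0:(0,1)->(0,2) | p1:(2,4)->(1,4) | p2:(0,5)->(0,4) | p3:(2,5)->(1,5)
Step 3: p0:(0,2)->(0,3)->EXIT | p1:(1,4)->(0,4) | p2:(0,4)->(0,3)->EXIT | p3:(1,5)->(0,5)
Step 4: p0:escaped | p1:(0,4)->(0,3)->EXIT | p2:escaped | p3:(0,5)->(0,4)
Step 5: p0:escaped | p1:escaped | p2:escaped | p3:(0,4)->(0,3)->EXIT
Exit steps: [3, 4, 3, 5]
First to escape: p0 at step 3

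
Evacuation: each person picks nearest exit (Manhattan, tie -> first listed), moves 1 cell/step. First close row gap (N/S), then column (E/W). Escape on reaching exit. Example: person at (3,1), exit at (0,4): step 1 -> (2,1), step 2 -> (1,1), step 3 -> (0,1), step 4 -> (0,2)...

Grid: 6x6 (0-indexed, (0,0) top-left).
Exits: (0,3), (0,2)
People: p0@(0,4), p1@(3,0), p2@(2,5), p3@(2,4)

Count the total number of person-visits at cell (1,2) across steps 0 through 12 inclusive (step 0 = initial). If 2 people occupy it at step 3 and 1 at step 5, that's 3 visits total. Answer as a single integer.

Step 0: p0@(0,4) p1@(3,0) p2@(2,5) p3@(2,4) -> at (1,2): 0 [-], cum=0
Step 1: p0@ESC p1@(2,0) p2@(1,5) p3@(1,4) -> at (1,2): 0 [-], cum=0
Step 2: p0@ESC p1@(1,0) p2@(0,5) p3@(0,4) -> at (1,2): 0 [-], cum=0
Step 3: p0@ESC p1@(0,0) p2@(0,4) p3@ESC -> at (1,2): 0 [-], cum=0
Step 4: p0@ESC p1@(0,1) p2@ESC p3@ESC -> at (1,2): 0 [-], cum=0
Step 5: p0@ESC p1@ESC p2@ESC p3@ESC -> at (1,2): 0 [-], cum=0
Total visits = 0

Answer: 0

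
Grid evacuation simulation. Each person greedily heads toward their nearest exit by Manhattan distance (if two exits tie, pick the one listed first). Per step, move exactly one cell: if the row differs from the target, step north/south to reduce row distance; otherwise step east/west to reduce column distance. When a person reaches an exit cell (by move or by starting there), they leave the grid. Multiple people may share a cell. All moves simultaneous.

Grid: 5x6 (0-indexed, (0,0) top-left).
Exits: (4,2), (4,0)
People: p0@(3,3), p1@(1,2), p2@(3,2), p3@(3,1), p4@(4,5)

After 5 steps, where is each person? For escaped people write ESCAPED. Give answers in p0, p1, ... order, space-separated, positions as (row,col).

Step 1: p0:(3,3)->(4,3) | p1:(1,2)->(2,2) | p2:(3,2)->(4,2)->EXIT | p3:(3,1)->(4,1) | p4:(4,5)->(4,4)
Step 2: p0:(4,3)->(4,2)->EXIT | p1:(2,2)->(3,2) | p2:escaped | p3:(4,1)->(4,2)->EXIT | p4:(4,4)->(4,3)
Step 3: p0:escaped | p1:(3,2)->(4,2)->EXIT | p2:escaped | p3:escaped | p4:(4,3)->(4,2)->EXIT

ESCAPED ESCAPED ESCAPED ESCAPED ESCAPED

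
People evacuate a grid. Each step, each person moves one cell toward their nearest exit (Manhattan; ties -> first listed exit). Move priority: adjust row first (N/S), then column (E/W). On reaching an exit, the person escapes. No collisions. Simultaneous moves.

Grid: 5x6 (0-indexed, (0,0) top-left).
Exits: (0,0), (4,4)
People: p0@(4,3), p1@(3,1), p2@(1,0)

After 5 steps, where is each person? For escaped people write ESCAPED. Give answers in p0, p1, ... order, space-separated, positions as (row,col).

Step 1: p0:(4,3)->(4,4)->EXIT | p1:(3,1)->(2,1) | p2:(1,0)->(0,0)->EXIT
Step 2: p0:escaped | p1:(2,1)->(1,1) | p2:escaped
Step 3: p0:escaped | p1:(1,1)->(0,1) | p2:escaped
Step 4: p0:escaped | p1:(0,1)->(0,0)->EXIT | p2:escaped

ESCAPED ESCAPED ESCAPED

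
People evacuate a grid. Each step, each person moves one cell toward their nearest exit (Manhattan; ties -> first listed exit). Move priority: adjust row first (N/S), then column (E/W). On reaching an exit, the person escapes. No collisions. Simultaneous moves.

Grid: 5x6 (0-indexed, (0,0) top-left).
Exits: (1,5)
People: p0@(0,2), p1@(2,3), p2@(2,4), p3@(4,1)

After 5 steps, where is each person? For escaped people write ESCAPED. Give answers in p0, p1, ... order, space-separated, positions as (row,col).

Step 1: p0:(0,2)->(1,2) | p1:(2,3)->(1,3) | p2:(2,4)->(1,4) | p3:(4,1)->(3,1)
Step 2: p0:(1,2)->(1,3) | p1:(1,3)->(1,4) | p2:(1,4)->(1,5)->EXIT | p3:(3,1)->(2,1)
Step 3: p0:(1,3)->(1,4) | p1:(1,4)->(1,5)->EXIT | p2:escaped | p3:(2,1)->(1,1)
Step 4: p0:(1,4)->(1,5)->EXIT | p1:escaped | p2:escaped | p3:(1,1)->(1,2)
Step 5: p0:escaped | p1:escaped | p2:escaped | p3:(1,2)->(1,3)

ESCAPED ESCAPED ESCAPED (1,3)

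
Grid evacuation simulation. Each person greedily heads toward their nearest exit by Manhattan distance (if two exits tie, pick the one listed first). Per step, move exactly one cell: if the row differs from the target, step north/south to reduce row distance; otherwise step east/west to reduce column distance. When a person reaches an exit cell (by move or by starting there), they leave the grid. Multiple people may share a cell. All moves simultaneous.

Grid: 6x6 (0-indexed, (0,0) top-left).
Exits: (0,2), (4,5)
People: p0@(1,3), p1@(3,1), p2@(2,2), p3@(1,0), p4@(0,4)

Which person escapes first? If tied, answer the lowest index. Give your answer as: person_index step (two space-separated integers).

Step 1: p0:(1,3)->(0,3) | p1:(3,1)->(2,1) | p2:(2,2)->(1,2) | p3:(1,0)->(0,0) | p4:(0,4)->(0,3)
Step 2: p0:(0,3)->(0,2)->EXIT | p1:(2,1)->(1,1) | p2:(1,2)->(0,2)->EXIT | p3:(0,0)->(0,1) | p4:(0,3)->(0,2)->EXIT
Step 3: p0:escaped | p1:(1,1)->(0,1) | p2:escaped | p3:(0,1)->(0,2)->EXIT | p4:escaped
Step 4: p0:escaped | p1:(0,1)->(0,2)->EXIT | p2:escaped | p3:escaped | p4:escaped
Exit steps: [2, 4, 2, 3, 2]
First to escape: p0 at step 2

Answer: 0 2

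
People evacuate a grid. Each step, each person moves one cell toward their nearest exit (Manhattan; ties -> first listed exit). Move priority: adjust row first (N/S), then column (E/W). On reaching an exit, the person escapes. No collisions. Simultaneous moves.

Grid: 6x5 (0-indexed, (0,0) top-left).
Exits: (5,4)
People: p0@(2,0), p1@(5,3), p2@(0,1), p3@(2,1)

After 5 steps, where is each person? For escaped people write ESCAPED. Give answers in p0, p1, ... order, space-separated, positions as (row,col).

Step 1: p0:(2,0)->(3,0) | p1:(5,3)->(5,4)->EXIT | p2:(0,1)->(1,1) | p3:(2,1)->(3,1)
Step 2: p0:(3,0)->(4,0) | p1:escaped | p2:(1,1)->(2,1) | p3:(3,1)->(4,1)
Step 3: p0:(4,0)->(5,0) | p1:escaped | p2:(2,1)->(3,1) | p3:(4,1)->(5,1)
Step 4: p0:(5,0)->(5,1) | p1:escaped | p2:(3,1)->(4,1) | p3:(5,1)->(5,2)
Step 5: p0:(5,1)->(5,2) | p1:escaped | p2:(4,1)->(5,1) | p3:(5,2)->(5,3)

(5,2) ESCAPED (5,1) (5,3)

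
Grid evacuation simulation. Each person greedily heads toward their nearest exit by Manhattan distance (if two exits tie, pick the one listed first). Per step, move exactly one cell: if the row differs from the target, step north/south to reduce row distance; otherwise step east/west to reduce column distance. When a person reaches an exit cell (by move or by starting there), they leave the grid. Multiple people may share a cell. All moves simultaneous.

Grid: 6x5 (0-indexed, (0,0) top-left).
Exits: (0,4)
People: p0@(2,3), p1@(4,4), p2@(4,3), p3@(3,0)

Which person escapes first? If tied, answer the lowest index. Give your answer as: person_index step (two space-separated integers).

Answer: 0 3

Derivation:
Step 1: p0:(2,3)->(1,3) | p1:(4,4)->(3,4) | p2:(4,3)->(3,3) | p3:(3,0)->(2,0)
Step 2: p0:(1,3)->(0,3) | p1:(3,4)->(2,4) | p2:(3,3)->(2,3) | p3:(2,0)->(1,0)
Step 3: p0:(0,3)->(0,4)->EXIT | p1:(2,4)->(1,4) | p2:(2,3)->(1,3) | p3:(1,0)->(0,0)
Step 4: p0:escaped | p1:(1,4)->(0,4)->EXIT | p2:(1,3)->(0,3) | p3:(0,0)->(0,1)
Step 5: p0:escaped | p1:escaped | p2:(0,3)->(0,4)->EXIT | p3:(0,1)->(0,2)
Step 6: p0:escaped | p1:escaped | p2:escaped | p3:(0,2)->(0,3)
Step 7: p0:escaped | p1:escaped | p2:escaped | p3:(0,3)->(0,4)->EXIT
Exit steps: [3, 4, 5, 7]
First to escape: p0 at step 3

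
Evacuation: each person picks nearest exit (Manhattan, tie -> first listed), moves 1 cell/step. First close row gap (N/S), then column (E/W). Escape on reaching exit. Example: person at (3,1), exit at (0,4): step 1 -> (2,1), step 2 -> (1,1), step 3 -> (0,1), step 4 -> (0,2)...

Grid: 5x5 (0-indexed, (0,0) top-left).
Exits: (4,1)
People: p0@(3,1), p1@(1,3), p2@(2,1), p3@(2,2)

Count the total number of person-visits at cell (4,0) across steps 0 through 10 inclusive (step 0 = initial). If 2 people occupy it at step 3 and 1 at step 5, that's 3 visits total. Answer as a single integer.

Step 0: p0@(3,1) p1@(1,3) p2@(2,1) p3@(2,2) -> at (4,0): 0 [-], cum=0
Step 1: p0@ESC p1@(2,3) p2@(3,1) p3@(3,2) -> at (4,0): 0 [-], cum=0
Step 2: p0@ESC p1@(3,3) p2@ESC p3@(4,2) -> at (4,0): 0 [-], cum=0
Step 3: p0@ESC p1@(4,3) p2@ESC p3@ESC -> at (4,0): 0 [-], cum=0
Step 4: p0@ESC p1@(4,2) p2@ESC p3@ESC -> at (4,0): 0 [-], cum=0
Step 5: p0@ESC p1@ESC p2@ESC p3@ESC -> at (4,0): 0 [-], cum=0
Total visits = 0

Answer: 0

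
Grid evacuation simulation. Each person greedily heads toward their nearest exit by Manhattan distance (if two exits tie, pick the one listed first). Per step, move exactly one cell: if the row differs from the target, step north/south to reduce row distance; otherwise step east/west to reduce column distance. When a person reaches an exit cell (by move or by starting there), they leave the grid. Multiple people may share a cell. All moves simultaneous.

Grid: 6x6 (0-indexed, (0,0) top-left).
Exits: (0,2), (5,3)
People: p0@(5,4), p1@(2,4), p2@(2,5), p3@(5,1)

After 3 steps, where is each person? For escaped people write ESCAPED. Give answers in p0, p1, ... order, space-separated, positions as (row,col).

Step 1: p0:(5,4)->(5,3)->EXIT | p1:(2,4)->(1,4) | p2:(2,5)->(1,5) | p3:(5,1)->(5,2)
Step 2: p0:escaped | p1:(1,4)->(0,4) | p2:(1,5)->(0,5) | p3:(5,2)->(5,3)->EXIT
Step 3: p0:escaped | p1:(0,4)->(0,3) | p2:(0,5)->(0,4) | p3:escaped

ESCAPED (0,3) (0,4) ESCAPED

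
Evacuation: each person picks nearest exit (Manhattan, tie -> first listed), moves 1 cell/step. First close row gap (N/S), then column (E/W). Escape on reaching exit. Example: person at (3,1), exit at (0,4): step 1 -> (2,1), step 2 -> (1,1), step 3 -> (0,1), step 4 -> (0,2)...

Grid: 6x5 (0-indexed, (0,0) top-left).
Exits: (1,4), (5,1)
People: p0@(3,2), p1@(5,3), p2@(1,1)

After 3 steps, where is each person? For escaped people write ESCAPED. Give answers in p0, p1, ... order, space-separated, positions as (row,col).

Step 1: p0:(3,2)->(4,2) | p1:(5,3)->(5,2) | p2:(1,1)->(1,2)
Step 2: p0:(4,2)->(5,2) | p1:(5,2)->(5,1)->EXIT | p2:(1,2)->(1,3)
Step 3: p0:(5,2)->(5,1)->EXIT | p1:escaped | p2:(1,3)->(1,4)->EXIT

ESCAPED ESCAPED ESCAPED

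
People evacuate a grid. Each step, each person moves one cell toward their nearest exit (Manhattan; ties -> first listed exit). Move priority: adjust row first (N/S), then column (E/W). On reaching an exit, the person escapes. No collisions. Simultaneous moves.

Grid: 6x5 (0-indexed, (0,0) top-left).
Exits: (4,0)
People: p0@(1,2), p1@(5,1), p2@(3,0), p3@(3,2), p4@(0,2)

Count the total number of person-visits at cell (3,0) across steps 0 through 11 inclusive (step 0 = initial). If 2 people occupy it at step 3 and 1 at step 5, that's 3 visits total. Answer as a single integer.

Answer: 1

Derivation:
Step 0: p0@(1,2) p1@(5,1) p2@(3,0) p3@(3,2) p4@(0,2) -> at (3,0): 1 [p2], cum=1
Step 1: p0@(2,2) p1@(4,1) p2@ESC p3@(4,2) p4@(1,2) -> at (3,0): 0 [-], cum=1
Step 2: p0@(3,2) p1@ESC p2@ESC p3@(4,1) p4@(2,2) -> at (3,0): 0 [-], cum=1
Step 3: p0@(4,2) p1@ESC p2@ESC p3@ESC p4@(3,2) -> at (3,0): 0 [-], cum=1
Step 4: p0@(4,1) p1@ESC p2@ESC p3@ESC p4@(4,2) -> at (3,0): 0 [-], cum=1
Step 5: p0@ESC p1@ESC p2@ESC p3@ESC p4@(4,1) -> at (3,0): 0 [-], cum=1
Step 6: p0@ESC p1@ESC p2@ESC p3@ESC p4@ESC -> at (3,0): 0 [-], cum=1
Total visits = 1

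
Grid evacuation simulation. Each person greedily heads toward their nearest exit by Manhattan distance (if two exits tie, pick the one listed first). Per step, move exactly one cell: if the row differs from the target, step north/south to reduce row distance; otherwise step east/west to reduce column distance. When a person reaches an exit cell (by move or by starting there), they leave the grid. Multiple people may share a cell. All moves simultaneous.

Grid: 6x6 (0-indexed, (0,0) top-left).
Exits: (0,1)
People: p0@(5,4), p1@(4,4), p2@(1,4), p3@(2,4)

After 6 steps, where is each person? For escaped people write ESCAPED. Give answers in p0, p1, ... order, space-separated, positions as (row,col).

Step 1: p0:(5,4)->(4,4) | p1:(4,4)->(3,4) | p2:(1,4)->(0,4) | p3:(2,4)->(1,4)
Step 2: p0:(4,4)->(3,4) | p1:(3,4)->(2,4) | p2:(0,4)->(0,3) | p3:(1,4)->(0,4)
Step 3: p0:(3,4)->(2,4) | p1:(2,4)->(1,4) | p2:(0,3)->(0,2) | p3:(0,4)->(0,3)
Step 4: p0:(2,4)->(1,4) | p1:(1,4)->(0,4) | p2:(0,2)->(0,1)->EXIT | p3:(0,3)->(0,2)
Step 5: p0:(1,4)->(0,4) | p1:(0,4)->(0,3) | p2:escaped | p3:(0,2)->(0,1)->EXIT
Step 6: p0:(0,4)->(0,3) | p1:(0,3)->(0,2) | p2:escaped | p3:escaped

(0,3) (0,2) ESCAPED ESCAPED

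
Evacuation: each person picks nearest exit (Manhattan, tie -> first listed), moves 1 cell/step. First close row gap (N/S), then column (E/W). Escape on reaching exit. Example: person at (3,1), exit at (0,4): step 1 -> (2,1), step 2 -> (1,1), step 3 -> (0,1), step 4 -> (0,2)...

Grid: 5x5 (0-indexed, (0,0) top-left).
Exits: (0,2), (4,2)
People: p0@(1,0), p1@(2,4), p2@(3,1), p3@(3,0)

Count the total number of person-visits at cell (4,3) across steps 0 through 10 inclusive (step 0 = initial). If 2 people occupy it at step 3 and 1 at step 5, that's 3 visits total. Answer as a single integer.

Answer: 0

Derivation:
Step 0: p0@(1,0) p1@(2,4) p2@(3,1) p3@(3,0) -> at (4,3): 0 [-], cum=0
Step 1: p0@(0,0) p1@(1,4) p2@(4,1) p3@(4,0) -> at (4,3): 0 [-], cum=0
Step 2: p0@(0,1) p1@(0,4) p2@ESC p3@(4,1) -> at (4,3): 0 [-], cum=0
Step 3: p0@ESC p1@(0,3) p2@ESC p3@ESC -> at (4,3): 0 [-], cum=0
Step 4: p0@ESC p1@ESC p2@ESC p3@ESC -> at (4,3): 0 [-], cum=0
Total visits = 0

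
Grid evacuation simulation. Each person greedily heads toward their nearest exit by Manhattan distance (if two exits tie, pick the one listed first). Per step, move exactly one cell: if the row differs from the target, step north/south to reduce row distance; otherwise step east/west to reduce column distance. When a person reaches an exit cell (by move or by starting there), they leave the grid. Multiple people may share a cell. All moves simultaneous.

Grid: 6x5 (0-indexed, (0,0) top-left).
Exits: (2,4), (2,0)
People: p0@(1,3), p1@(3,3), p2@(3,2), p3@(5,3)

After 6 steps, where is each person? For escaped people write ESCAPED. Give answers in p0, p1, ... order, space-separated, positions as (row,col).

Step 1: p0:(1,3)->(2,3) | p1:(3,3)->(2,3) | p2:(3,2)->(2,2) | p3:(5,3)->(4,3)
Step 2: p0:(2,3)->(2,4)->EXIT | p1:(2,3)->(2,4)->EXIT | p2:(2,2)->(2,3) | p3:(4,3)->(3,3)
Step 3: p0:escaped | p1:escaped | p2:(2,3)->(2,4)->EXIT | p3:(3,3)->(2,3)
Step 4: p0:escaped | p1:escaped | p2:escaped | p3:(2,3)->(2,4)->EXIT

ESCAPED ESCAPED ESCAPED ESCAPED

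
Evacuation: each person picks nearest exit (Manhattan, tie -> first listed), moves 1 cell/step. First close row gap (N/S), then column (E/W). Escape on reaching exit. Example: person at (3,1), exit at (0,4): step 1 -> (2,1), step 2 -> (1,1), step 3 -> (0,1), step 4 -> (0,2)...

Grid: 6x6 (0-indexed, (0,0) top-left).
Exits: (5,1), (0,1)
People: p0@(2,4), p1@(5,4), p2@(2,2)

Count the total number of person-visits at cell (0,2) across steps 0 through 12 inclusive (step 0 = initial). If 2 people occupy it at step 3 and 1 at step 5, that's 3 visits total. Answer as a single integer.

Answer: 2

Derivation:
Step 0: p0@(2,4) p1@(5,4) p2@(2,2) -> at (0,2): 0 [-], cum=0
Step 1: p0@(1,4) p1@(5,3) p2@(1,2) -> at (0,2): 0 [-], cum=0
Step 2: p0@(0,4) p1@(5,2) p2@(0,2) -> at (0,2): 1 [p2], cum=1
Step 3: p0@(0,3) p1@ESC p2@ESC -> at (0,2): 0 [-], cum=1
Step 4: p0@(0,2) p1@ESC p2@ESC -> at (0,2): 1 [p0], cum=2
Step 5: p0@ESC p1@ESC p2@ESC -> at (0,2): 0 [-], cum=2
Total visits = 2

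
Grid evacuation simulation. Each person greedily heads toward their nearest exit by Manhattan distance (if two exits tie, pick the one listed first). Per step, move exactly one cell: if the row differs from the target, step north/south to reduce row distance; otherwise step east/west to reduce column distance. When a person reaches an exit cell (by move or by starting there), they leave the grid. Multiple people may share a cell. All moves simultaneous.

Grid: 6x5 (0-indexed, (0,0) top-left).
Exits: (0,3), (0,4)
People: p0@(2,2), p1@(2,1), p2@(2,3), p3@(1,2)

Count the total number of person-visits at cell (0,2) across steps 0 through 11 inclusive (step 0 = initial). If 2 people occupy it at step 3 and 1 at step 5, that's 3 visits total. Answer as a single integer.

Answer: 3

Derivation:
Step 0: p0@(2,2) p1@(2,1) p2@(2,3) p3@(1,2) -> at (0,2): 0 [-], cum=0
Step 1: p0@(1,2) p1@(1,1) p2@(1,3) p3@(0,2) -> at (0,2): 1 [p3], cum=1
Step 2: p0@(0,2) p1@(0,1) p2@ESC p3@ESC -> at (0,2): 1 [p0], cum=2
Step 3: p0@ESC p1@(0,2) p2@ESC p3@ESC -> at (0,2): 1 [p1], cum=3
Step 4: p0@ESC p1@ESC p2@ESC p3@ESC -> at (0,2): 0 [-], cum=3
Total visits = 3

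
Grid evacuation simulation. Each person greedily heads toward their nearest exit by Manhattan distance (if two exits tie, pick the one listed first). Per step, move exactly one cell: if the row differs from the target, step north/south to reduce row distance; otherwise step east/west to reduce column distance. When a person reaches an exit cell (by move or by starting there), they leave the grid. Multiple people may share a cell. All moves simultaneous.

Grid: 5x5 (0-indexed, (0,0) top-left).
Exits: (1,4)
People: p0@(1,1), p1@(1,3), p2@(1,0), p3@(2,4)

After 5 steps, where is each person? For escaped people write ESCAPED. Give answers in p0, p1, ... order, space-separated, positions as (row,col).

Step 1: p0:(1,1)->(1,2) | p1:(1,3)->(1,4)->EXIT | p2:(1,0)->(1,1) | p3:(2,4)->(1,4)->EXIT
Step 2: p0:(1,2)->(1,3) | p1:escaped | p2:(1,1)->(1,2) | p3:escaped
Step 3: p0:(1,3)->(1,4)->EXIT | p1:escaped | p2:(1,2)->(1,3) | p3:escaped
Step 4: p0:escaped | p1:escaped | p2:(1,3)->(1,4)->EXIT | p3:escaped

ESCAPED ESCAPED ESCAPED ESCAPED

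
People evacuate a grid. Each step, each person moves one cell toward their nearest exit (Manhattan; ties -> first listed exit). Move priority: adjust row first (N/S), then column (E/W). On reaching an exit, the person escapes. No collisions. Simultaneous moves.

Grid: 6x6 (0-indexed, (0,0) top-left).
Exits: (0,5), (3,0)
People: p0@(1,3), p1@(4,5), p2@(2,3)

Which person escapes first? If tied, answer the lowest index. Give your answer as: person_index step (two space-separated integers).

Answer: 0 3

Derivation:
Step 1: p0:(1,3)->(0,3) | p1:(4,5)->(3,5) | p2:(2,3)->(1,3)
Step 2: p0:(0,3)->(0,4) | p1:(3,5)->(2,5) | p2:(1,3)->(0,3)
Step 3: p0:(0,4)->(0,5)->EXIT | p1:(2,5)->(1,5) | p2:(0,3)->(0,4)
Step 4: p0:escaped | p1:(1,5)->(0,5)->EXIT | p2:(0,4)->(0,5)->EXIT
Exit steps: [3, 4, 4]
First to escape: p0 at step 3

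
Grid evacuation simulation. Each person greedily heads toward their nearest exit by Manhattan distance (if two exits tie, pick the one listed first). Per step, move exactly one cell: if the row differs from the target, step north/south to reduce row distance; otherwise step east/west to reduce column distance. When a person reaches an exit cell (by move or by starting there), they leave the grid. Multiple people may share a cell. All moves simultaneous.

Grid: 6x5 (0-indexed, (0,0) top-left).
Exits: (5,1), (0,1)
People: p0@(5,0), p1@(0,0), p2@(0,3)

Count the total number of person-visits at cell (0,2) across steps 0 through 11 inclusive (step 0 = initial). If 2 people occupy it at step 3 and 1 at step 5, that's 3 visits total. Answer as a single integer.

Answer: 1

Derivation:
Step 0: p0@(5,0) p1@(0,0) p2@(0,3) -> at (0,2): 0 [-], cum=0
Step 1: p0@ESC p1@ESC p2@(0,2) -> at (0,2): 1 [p2], cum=1
Step 2: p0@ESC p1@ESC p2@ESC -> at (0,2): 0 [-], cum=1
Total visits = 1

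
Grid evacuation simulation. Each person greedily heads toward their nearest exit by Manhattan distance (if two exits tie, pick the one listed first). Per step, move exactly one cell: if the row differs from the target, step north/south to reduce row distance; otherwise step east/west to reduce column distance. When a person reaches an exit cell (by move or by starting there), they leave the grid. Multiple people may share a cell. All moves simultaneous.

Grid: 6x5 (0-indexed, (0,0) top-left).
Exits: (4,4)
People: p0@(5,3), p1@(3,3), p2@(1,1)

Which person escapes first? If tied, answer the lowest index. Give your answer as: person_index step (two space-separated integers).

Step 1: p0:(5,3)->(4,3) | p1:(3,3)->(4,3) | p2:(1,1)->(2,1)
Step 2: p0:(4,3)->(4,4)->EXIT | p1:(4,3)->(4,4)->EXIT | p2:(2,1)->(3,1)
Step 3: p0:escaped | p1:escaped | p2:(3,1)->(4,1)
Step 4: p0:escaped | p1:escaped | p2:(4,1)->(4,2)
Step 5: p0:escaped | p1:escaped | p2:(4,2)->(4,3)
Step 6: p0:escaped | p1:escaped | p2:(4,3)->(4,4)->EXIT
Exit steps: [2, 2, 6]
First to escape: p0 at step 2

Answer: 0 2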